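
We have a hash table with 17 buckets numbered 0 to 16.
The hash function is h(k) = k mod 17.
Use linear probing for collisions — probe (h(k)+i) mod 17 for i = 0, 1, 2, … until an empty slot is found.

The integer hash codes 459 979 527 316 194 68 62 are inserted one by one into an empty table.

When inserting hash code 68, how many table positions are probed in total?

3

459: h=0 => slot 0
979: h=10 => slot 10
527: h=0, probe 0,1 => slot 1
316: h=10, probe 10,11 => slot 11
194: h=7 => slot 7
68: h=0, probe 0,1,2 => slot 2
62: h=11, probe 11,12 => slot 12
Table: [459, 527, 68, _, _, _, _, 194, _, _, 979, 316, 62, _, _, _, _]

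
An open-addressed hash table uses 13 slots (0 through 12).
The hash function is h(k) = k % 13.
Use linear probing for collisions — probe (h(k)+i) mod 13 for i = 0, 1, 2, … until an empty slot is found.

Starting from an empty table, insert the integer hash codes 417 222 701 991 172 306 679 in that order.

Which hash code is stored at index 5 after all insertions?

679

Insert 417: h=1, slot 1 empty => index 1.
Insert 222: h=1, slot 1 occupied => index 2.
Insert 701: h=12, slot 12 empty => index 12.
Insert 991: h=3, slot 3 empty => index 3.
Insert 172: h=3, slot 3 occupied => index 4.
Insert 306: h=7, slot 7 empty => index 7.
Insert 679: h=3, slots 3,4 occupied => index 5.
Table: [∅, 417, 222, 991, 172, 679, ∅, 306, ∅, ∅, ∅, ∅, 701]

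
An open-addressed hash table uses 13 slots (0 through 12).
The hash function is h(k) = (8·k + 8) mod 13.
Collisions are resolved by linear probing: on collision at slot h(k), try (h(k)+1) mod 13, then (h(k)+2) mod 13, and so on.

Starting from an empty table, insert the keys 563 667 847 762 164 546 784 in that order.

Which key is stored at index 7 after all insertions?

762

563 hashes to 1; slot 1 is free -> place at 1.
667 hashes to 1; 1 taken -> place at 2.
847 hashes to 11; slot 11 is free -> place at 11.
762 hashes to 7; slot 7 is free -> place at 7.
164 hashes to 7; 7 taken -> place at 8.
546 hashes to 8; 8 taken -> place at 9.
784 hashes to 1; 1,2 taken -> place at 3.
Table: [., 563, 667, 784, ., ., ., 762, 164, 546, ., 847, .]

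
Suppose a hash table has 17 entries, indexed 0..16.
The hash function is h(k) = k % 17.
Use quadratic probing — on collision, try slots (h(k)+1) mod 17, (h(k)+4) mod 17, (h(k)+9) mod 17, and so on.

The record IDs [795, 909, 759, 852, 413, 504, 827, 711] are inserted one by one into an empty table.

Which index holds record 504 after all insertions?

795: h=13 -> slot 13
909: h=8 -> slot 8
759: h=11 -> slot 11
852: h=2 -> slot 2
413: h=5 -> slot 5
504: h=11, probe 11,12 -> slot 12
827: h=11, probe 11,12,15 -> slot 15
711: h=14 -> slot 14
Table: [_, _, 852, _, _, 413, _, _, 909, _, _, 759, 504, 795, 711, 827, _]

12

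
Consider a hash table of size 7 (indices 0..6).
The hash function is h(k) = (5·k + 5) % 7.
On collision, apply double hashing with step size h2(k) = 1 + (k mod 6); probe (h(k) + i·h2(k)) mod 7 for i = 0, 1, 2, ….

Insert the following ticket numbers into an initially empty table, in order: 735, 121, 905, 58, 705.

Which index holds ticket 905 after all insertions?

735: h=5 -> slot 5
121: h=1 -> slot 1
905: h=1, h2=6, probe 1,0 -> slot 0
58: h=1, h2=5, probe 1,6 -> slot 6
705: h=2 -> slot 2
Table: [905, 121, 705, ∅, ∅, 735, 58]

0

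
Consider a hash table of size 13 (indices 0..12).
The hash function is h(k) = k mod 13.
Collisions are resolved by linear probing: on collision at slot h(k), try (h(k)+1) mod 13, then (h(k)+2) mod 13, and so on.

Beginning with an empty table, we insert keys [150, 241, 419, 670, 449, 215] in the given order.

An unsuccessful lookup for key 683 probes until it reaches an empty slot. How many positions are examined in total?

150 hashes to 7; slot 7 is free -> place at 7.
241 hashes to 7; 7 taken -> place at 8.
419 hashes to 3; slot 3 is free -> place at 3.
670 hashes to 7; 7,8 taken -> place at 9.
449 hashes to 7; 7,8,9 taken -> place at 10.
215 hashes to 7; 7,8,9,10 taken -> place at 11.
Table: [∅, ∅, ∅, 419, ∅, ∅, ∅, 150, 241, 670, 449, 215, ∅]
Lookup 683: h=7, probe 7,8,9,10,11,12 → slot 12 empty, not found.

6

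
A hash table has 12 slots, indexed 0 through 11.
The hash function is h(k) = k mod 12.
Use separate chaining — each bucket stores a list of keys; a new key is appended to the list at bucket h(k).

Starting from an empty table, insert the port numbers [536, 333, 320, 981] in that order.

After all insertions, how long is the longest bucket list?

2

536 → bucket 8
333 → bucket 9
320 → bucket 8 (collision)
981 → bucket 9 (collision)
Final buckets:
0: ∅
1: ∅
2: ∅
3: ∅
4: ∅
5: ∅
6: ∅
7: ∅
8: 536 -> 320
9: 333 -> 981
10: ∅
11: ∅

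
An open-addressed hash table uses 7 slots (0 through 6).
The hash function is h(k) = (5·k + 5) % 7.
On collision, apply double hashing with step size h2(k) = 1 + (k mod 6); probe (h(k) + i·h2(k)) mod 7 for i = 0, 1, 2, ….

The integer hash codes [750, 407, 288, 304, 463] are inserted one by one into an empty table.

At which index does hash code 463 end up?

750 hashes to 3; slot 3 is free -> place at 3.
407 hashes to 3, h2=6; 3 taken -> place at 2.
288 hashes to 3, h2=1; 3 taken -> place at 4.
304 hashes to 6; slot 6 is free -> place at 6.
463 hashes to 3, h2=2; 3 taken -> place at 5.
Table: [., ., 407, 750, 288, 463, 304]

5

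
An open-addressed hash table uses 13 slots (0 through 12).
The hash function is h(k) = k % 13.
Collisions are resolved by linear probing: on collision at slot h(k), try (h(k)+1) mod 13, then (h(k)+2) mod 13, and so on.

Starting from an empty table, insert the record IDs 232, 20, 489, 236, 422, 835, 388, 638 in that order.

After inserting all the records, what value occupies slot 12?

Insert 232: h=11, slot 11 empty => index 11.
Insert 20: h=7, slot 7 empty => index 7.
Insert 489: h=8, slot 8 empty => index 8.
Insert 236: h=2, slot 2 empty => index 2.
Insert 422: h=6, slot 6 empty => index 6.
Insert 835: h=3, slot 3 empty => index 3.
Insert 388: h=11, slot 11 occupied => index 12.
Insert 638: h=1, slot 1 empty => index 1.
Table: [_, 638, 236, 835, _, _, 422, 20, 489, _, _, 232, 388]

388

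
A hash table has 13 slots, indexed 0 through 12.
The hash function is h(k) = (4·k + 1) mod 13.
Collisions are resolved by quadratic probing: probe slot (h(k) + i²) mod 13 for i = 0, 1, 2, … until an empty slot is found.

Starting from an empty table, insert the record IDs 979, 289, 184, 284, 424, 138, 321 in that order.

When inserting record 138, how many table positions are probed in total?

2

979 hashes to 4; slot 4 is free => place at 4.
289 hashes to 0; slot 0 is free => place at 0.
184 hashes to 9; slot 9 is free => place at 9.
284 hashes to 6; slot 6 is free => place at 6.
424 hashes to 7; slot 7 is free => place at 7.
138 hashes to 7; 7 taken => place at 8.
321 hashes to 11; slot 11 is free => place at 11.
Table: [289, -, -, -, 979, -, 284, 424, 138, 184, -, 321, -]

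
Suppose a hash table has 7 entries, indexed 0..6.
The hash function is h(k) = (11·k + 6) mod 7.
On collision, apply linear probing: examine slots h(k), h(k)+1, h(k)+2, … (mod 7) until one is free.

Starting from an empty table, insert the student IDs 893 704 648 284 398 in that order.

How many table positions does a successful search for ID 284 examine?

4

893: h=1 → slot 1
704: h=1, probe 1,2 → slot 2
648: h=1, probe 1,2,3 → slot 3
284: h=1, probe 1,2,3,4 → slot 4
398: h=2, probe 2,3,4,5 → slot 5
Table: [_, 893, 704, 648, 284, 398, _]
Lookup 284: h=1, probe 1,2,3,4 → found at 4.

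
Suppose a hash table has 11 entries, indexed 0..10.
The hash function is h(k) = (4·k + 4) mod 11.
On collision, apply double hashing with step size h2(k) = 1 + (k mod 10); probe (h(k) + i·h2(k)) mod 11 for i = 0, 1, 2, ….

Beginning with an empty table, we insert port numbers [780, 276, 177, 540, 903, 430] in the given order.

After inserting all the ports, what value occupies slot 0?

Insert 780: h=0, slot 0 empty -> index 0.
Insert 276: h=8, slot 8 empty -> index 8.
Insert 177: h=8, h2=8, slot 8 occupied -> index 5.
Insert 540: h=8, h2=1, slot 8 occupied -> index 9.
Insert 903: h=8, h2=4, slot 8 occupied -> index 1.
Insert 430: h=8, h2=1, slots 8,9 occupied -> index 10.
Table: [780, 903, ., ., ., 177, ., ., 276, 540, 430]

780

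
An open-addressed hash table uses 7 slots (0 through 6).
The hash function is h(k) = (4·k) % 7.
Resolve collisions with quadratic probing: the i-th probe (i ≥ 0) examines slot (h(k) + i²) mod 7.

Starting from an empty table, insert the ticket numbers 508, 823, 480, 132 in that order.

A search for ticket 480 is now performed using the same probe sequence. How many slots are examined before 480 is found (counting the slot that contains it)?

508: h=2 → slot 2
823: h=2, probe 2,3 → slot 3
480: h=2, probe 2,3,6 → slot 6
132: h=3, probe 3,4 → slot 4
Table: [., ., 508, 823, 132, ., 480]
Lookup 480: h=2, probe 2,3,6 → found at 6.

3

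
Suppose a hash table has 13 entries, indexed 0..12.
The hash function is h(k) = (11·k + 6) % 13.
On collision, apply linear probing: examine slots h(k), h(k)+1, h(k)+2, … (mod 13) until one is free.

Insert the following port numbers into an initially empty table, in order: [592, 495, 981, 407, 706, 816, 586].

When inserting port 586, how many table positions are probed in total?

3

Insert 592: h=5, slot 5 empty → index 5.
Insert 495: h=4, slot 4 empty → index 4.
Insert 981: h=7, slot 7 empty → index 7.
Insert 407: h=11, slot 11 empty → index 11.
Insert 706: h=11, slot 11 occupied → index 12.
Insert 816: h=12, slot 12 occupied → index 0.
Insert 586: h=4, slots 4,5 occupied → index 6.
Table: [816, ∅, ∅, ∅, 495, 592, 586, 981, ∅, ∅, ∅, 407, 706]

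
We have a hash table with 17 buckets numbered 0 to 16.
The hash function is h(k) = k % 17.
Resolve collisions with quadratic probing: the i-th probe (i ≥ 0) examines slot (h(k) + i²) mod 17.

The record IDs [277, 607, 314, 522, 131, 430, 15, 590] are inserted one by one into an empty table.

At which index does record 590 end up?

277 hashes to 5; slot 5 is free => place at 5.
607 hashes to 12; slot 12 is free => place at 12.
314 hashes to 8; slot 8 is free => place at 8.
522 hashes to 12; 12 taken => place at 13.
131 hashes to 12; 12,13 taken => place at 16.
430 hashes to 5; 5 taken => place at 6.
15 hashes to 15; slot 15 is free => place at 15.
590 hashes to 12; 12,13,16 taken => place at 4.
Table: [_, _, _, _, 590, 277, 430, _, 314, _, _, _, 607, 522, _, 15, 131]

4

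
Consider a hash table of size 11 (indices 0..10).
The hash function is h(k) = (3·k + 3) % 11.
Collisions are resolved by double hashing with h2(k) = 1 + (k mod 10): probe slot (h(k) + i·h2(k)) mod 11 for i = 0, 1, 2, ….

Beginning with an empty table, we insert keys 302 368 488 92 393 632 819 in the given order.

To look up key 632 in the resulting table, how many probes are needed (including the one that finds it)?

3

Insert 302: h=7, slot 7 empty -> index 7.
Insert 368: h=7, h2=9, slot 7 occupied -> index 5.
Insert 488: h=4, slot 4 empty -> index 4.
Insert 92: h=4, h2=3, slots 4,7 occupied -> index 10.
Insert 393: h=5, h2=4, slot 5 occupied -> index 9.
Insert 632: h=7, h2=3, slots 7,10 occupied -> index 2.
Insert 819: h=7, h2=10, slot 7 occupied -> index 6.
Table: [-, -, 632, -, 488, 368, 819, 302, -, 393, 92]
Lookup 632: h=7, h2=3, probe 7,10,2 → found at 2.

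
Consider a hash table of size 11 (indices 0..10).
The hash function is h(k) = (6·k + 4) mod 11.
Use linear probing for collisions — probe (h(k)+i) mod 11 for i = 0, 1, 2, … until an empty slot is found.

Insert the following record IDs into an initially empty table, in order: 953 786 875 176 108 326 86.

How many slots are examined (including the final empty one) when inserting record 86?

4

953 hashes to 2; slot 2 is free → place at 2.
786 hashes to 1; slot 1 is free → place at 1.
875 hashes to 7; slot 7 is free → place at 7.
176 hashes to 4; slot 4 is free → place at 4.
108 hashes to 3; slot 3 is free → place at 3.
326 hashes to 2; 2,3,4 taken → place at 5.
86 hashes to 3; 3,4,5 taken → place at 6.
Table: [_, 786, 953, 108, 176, 326, 86, 875, _, _, _]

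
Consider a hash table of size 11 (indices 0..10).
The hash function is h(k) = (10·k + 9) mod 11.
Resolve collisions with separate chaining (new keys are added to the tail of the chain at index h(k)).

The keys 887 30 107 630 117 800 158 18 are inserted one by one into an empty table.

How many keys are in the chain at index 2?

3

887 → bucket 2
30 → bucket 1
107 → bucket 1 (collision)
630 → bucket 6
117 → bucket 2 (collision)
800 → bucket 1 (collision)
158 → bucket 5
18 → bucket 2 (collision)
Final buckets:
0: ∅
1: 30 -> 107 -> 800
2: 887 -> 117 -> 18
3: ∅
4: ∅
5: 158
6: 630
7: ∅
8: ∅
9: ∅
10: ∅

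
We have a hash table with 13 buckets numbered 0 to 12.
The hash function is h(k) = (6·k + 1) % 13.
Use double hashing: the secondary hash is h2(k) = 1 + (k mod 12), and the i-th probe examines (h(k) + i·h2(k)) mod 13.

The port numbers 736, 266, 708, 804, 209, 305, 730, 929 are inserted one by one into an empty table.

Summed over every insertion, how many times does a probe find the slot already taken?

5

736: h=10 -> slot 10
266: h=11 -> slot 11
708: h=11, h2=1, probe 11,12 -> slot 12
804: h=2 -> slot 2
209: h=7 -> slot 7
305: h=11, h2=6, probe 11,4 -> slot 4
730: h=0 -> slot 0
929: h=11, h2=6, probe 11,4,10,3 -> slot 3
Table: [730, ., 804, 929, 305, ., ., 209, ., ., 736, 266, 708]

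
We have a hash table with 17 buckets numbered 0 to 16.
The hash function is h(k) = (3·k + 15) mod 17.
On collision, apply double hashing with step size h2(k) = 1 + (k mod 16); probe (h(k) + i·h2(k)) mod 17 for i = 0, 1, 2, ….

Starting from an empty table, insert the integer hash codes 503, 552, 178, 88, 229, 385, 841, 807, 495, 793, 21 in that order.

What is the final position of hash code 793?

10

503: h=11 => slot 11
552: h=5 => slot 5
178: h=5, h2=3, probe 5,8 => slot 8
88: h=7 => slot 7
229: h=5, h2=6, probe 5,11,0 => slot 0
385: h=14 => slot 14
841: h=5, h2=10, probe 5,15 => slot 15
807: h=5, h2=8, probe 5,13 => slot 13
495: h=4 => slot 4
793: h=14, h2=10, probe 14,7,0,10 => slot 10
21: h=10, h2=6, probe 10,16 => slot 16
Table: [229, ., ., ., 495, 552, ., 88, 178, ., 793, 503, ., 807, 385, 841, 21]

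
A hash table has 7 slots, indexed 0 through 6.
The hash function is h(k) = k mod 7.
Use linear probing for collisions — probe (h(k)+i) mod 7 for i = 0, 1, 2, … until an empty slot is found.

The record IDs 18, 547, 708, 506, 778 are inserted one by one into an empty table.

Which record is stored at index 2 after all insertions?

Insert 18: h=4, slot 4 empty => index 4.
Insert 547: h=1, slot 1 empty => index 1.
Insert 708: h=1, slot 1 occupied => index 2.
Insert 506: h=2, slot 2 occupied => index 3.
Insert 778: h=1, slots 1,2,3,4 occupied => index 5.
Table: [—, 547, 708, 506, 18, 778, —]

708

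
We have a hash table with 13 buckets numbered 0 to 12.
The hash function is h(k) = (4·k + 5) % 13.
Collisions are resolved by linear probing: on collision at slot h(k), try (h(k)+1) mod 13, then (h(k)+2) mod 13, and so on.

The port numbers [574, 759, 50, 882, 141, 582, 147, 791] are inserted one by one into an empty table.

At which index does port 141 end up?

1

574: h=0 -> slot 0
759: h=12 -> slot 12
50: h=10 -> slot 10
882: h=10, probe 10,11 -> slot 11
141: h=10, probe 10,11,12,0,1 -> slot 1
582: h=6 -> slot 6
147: h=8 -> slot 8
791: h=10, probe 10,11,12,0,1,2 -> slot 2
Table: [574, 141, 791, —, —, —, 582, —, 147, —, 50, 882, 759]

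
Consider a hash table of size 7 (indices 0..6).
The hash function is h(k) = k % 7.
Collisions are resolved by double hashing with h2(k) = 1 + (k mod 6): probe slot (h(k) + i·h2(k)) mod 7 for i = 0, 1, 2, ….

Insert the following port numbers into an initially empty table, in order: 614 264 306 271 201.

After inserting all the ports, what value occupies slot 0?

614: h=5 => slot 5
264: h=5, h2=1, probe 5,6 => slot 6
306: h=5, h2=1, probe 5,6,0 => slot 0
271: h=5, h2=2, probe 5,0,2 => slot 2
201: h=5, h2=4, probe 5,2,6,3 => slot 3
Table: [306, -, 271, 201, -, 614, 264]

306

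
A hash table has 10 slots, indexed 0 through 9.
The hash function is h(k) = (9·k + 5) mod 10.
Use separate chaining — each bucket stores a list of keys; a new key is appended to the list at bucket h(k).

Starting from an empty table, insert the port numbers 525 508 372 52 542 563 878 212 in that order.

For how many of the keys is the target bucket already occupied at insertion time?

Insert 525: h=0, bucket 0 empty → new chain.
Insert 508: h=7, bucket 7 empty → new chain.
Insert 372: h=3, bucket 3 empty → new chain.
Insert 52: h=3, bucket 3 nonempty → append to chain.
Insert 542: h=3, bucket 3 nonempty → append to chain.
Insert 563: h=2, bucket 2 empty → new chain.
Insert 878: h=7, bucket 7 nonempty → append to chain.
Insert 212: h=3, bucket 3 nonempty → append to chain.
Final buckets:
0: 525
1: .
2: 563
3: 372 -> 52 -> 542 -> 212
4: .
5: .
6: .
7: 508 -> 878
8: .
9: .

4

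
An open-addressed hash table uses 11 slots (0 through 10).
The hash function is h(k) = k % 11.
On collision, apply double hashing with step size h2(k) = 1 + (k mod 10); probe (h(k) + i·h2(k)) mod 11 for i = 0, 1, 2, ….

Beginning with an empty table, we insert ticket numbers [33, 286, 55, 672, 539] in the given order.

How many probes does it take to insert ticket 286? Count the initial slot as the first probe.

Insert 33: h=0, slot 0 empty → index 0.
Insert 286: h=0, h2=7, slot 0 occupied → index 7.
Insert 55: h=0, h2=6, slot 0 occupied → index 6.
Insert 672: h=1, slot 1 empty → index 1.
Insert 539: h=0, h2=10, slot 0 occupied → index 10.
Table: [33, 672, ∅, ∅, ∅, ∅, 55, 286, ∅, ∅, 539]

2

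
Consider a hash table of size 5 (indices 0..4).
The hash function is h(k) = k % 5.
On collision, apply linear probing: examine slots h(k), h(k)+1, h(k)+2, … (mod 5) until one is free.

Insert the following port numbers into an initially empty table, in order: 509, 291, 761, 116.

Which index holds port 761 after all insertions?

509: h=4 → slot 4
291: h=1 → slot 1
761: h=1, probe 1,2 → slot 2
116: h=1, probe 1,2,3 → slot 3
Table: [_, 291, 761, 116, 509]

2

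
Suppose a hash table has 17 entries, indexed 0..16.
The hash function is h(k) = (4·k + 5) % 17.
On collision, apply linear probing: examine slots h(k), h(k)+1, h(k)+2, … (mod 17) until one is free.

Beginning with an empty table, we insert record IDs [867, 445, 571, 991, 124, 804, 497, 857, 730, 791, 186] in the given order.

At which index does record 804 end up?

Insert 867: h=5, slot 5 empty → index 5.
Insert 445: h=0, slot 0 empty → index 0.
Insert 571: h=11, slot 11 empty → index 11.
Insert 991: h=8, slot 8 empty → index 8.
Insert 124: h=8, slot 8 occupied → index 9.
Insert 804: h=8, slots 8,9 occupied → index 10.
Insert 497: h=4, slot 4 empty → index 4.
Insert 857: h=16, slot 16 empty → index 16.
Insert 730: h=1, slot 1 empty → index 1.
Insert 791: h=7, slot 7 empty → index 7.
Insert 186: h=1, slot 1 occupied → index 2.
Table: [445, 730, 186, _, 497, 867, _, 791, 991, 124, 804, 571, _, _, _, _, 857]

10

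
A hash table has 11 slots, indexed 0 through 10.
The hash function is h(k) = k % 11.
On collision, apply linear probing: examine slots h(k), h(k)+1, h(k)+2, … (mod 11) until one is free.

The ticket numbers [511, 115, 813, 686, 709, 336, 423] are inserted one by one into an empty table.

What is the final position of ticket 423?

9

Insert 511: h=5, slot 5 empty → index 5.
Insert 115: h=5, slot 5 occupied → index 6.
Insert 813: h=10, slot 10 empty → index 10.
Insert 686: h=4, slot 4 empty → index 4.
Insert 709: h=5, slots 5,6 occupied → index 7.
Insert 336: h=6, slots 6,7 occupied → index 8.
Insert 423: h=5, slots 5,6,7,8 occupied → index 9.
Table: [_, _, _, _, 686, 511, 115, 709, 336, 423, 813]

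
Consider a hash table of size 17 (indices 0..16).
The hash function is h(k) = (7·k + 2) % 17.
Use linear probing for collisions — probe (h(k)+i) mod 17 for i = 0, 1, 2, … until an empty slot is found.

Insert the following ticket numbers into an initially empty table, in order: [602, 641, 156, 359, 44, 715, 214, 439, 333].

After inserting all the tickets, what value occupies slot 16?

Insert 602: h=0, slot 0 empty -> index 0.
Insert 641: h=1, slot 1 empty -> index 1.
Insert 156: h=6, slot 6 empty -> index 6.
Insert 359: h=16, slot 16 empty -> index 16.
Insert 44: h=4, slot 4 empty -> index 4.
Insert 715: h=9, slot 9 empty -> index 9.
Insert 214: h=4, slot 4 occupied -> index 5.
Insert 439: h=15, slot 15 empty -> index 15.
Insert 333: h=4, slots 4,5,6 occupied -> index 7.
Table: [602, 641, ., ., 44, 214, 156, 333, ., 715, ., ., ., ., ., 439, 359]

359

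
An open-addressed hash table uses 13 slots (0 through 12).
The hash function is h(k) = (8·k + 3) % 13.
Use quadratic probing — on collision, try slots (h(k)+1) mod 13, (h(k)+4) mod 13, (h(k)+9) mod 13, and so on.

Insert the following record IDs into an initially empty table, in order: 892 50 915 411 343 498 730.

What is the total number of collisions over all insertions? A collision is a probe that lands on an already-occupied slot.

2

892 hashes to 2; slot 2 is free → place at 2.
50 hashes to 0; slot 0 is free → place at 0.
915 hashes to 4; slot 4 is free → place at 4.
411 hashes to 2; 2 taken → place at 3.
343 hashes to 4; 4 taken → place at 5.
498 hashes to 9; slot 9 is free → place at 9.
730 hashes to 6; slot 6 is free → place at 6.
Table: [50, —, 892, 411, 915, 343, 730, —, —, 498, —, —, —]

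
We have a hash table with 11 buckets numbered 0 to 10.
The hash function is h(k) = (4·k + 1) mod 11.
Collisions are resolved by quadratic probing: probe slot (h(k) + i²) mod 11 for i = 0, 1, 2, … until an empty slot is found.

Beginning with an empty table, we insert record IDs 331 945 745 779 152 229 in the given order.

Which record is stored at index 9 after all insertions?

331: h=5 => slot 5
945: h=8 => slot 8
745: h=0 => slot 0
779: h=4 => slot 4
152: h=4, probe 4,5,8,2 => slot 2
229: h=4, probe 4,5,8,2,9 => slot 9
Table: [745, ., 152, ., 779, 331, ., ., 945, 229, .]

229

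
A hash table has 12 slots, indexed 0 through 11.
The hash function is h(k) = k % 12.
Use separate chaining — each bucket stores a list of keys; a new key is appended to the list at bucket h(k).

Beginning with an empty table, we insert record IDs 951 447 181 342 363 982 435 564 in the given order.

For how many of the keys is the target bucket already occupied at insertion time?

951 → bucket 3
447 → bucket 3 (collision)
181 → bucket 1
342 → bucket 6
363 → bucket 3 (collision)
982 → bucket 10
435 → bucket 3 (collision)
564 → bucket 0
Final buckets:
0: 564
1: 181
2: —
3: 951 -> 447 -> 363 -> 435
4: —
5: —
6: 342
7: —
8: —
9: —
10: 982
11: —

3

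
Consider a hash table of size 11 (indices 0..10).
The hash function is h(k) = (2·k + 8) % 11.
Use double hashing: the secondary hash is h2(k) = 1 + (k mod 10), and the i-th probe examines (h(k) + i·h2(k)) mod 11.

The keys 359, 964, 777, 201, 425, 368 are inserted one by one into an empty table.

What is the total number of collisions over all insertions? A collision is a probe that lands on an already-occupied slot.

359 hashes to 0; slot 0 is free => place at 0.
964 hashes to 0, h2=5; 0 taken => place at 5.
777 hashes to 0, h2=8; 0 taken => place at 8.
201 hashes to 3; slot 3 is free => place at 3.
425 hashes to 0, h2=6; 0 taken => place at 6.
368 hashes to 7; slot 7 is free => place at 7.
Table: [359, _, _, 201, _, 964, 425, 368, 777, _, _]

3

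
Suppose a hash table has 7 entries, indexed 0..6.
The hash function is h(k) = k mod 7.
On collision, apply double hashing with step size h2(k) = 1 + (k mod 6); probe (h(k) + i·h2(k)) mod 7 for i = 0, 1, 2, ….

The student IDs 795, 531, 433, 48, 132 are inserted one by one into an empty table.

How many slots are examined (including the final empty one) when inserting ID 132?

4

Insert 795: h=4, slot 4 empty → index 4.
Insert 531: h=6, slot 6 empty → index 6.
Insert 433: h=6, h2=2, slot 6 occupied → index 1.
Insert 48: h=6, h2=1, slot 6 occupied → index 0.
Insert 132: h=6, h2=1, slots 6,0,1 occupied → index 2.
Table: [48, 433, 132, _, 795, _, 531]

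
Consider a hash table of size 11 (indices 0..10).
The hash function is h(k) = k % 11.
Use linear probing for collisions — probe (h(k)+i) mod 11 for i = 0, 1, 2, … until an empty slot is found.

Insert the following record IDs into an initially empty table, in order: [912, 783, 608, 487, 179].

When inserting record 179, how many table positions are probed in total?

912 hashes to 10; slot 10 is free -> place at 10.
783 hashes to 2; slot 2 is free -> place at 2.
608 hashes to 3; slot 3 is free -> place at 3.
487 hashes to 3; 3 taken -> place at 4.
179 hashes to 3; 3,4 taken -> place at 5.
Table: [—, —, 783, 608, 487, 179, —, —, —, —, 912]

3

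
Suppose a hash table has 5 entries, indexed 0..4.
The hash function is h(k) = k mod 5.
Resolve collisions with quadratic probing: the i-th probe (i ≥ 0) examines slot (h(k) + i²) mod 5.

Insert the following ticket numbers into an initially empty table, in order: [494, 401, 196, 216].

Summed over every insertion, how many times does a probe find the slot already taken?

3

Insert 494: h=4, slot 4 empty => index 4.
Insert 401: h=1, slot 1 empty => index 1.
Insert 196: h=1, slot 1 occupied => index 2.
Insert 216: h=1, slots 1,2 occupied => index 0.
Table: [216, 401, 196, _, 494]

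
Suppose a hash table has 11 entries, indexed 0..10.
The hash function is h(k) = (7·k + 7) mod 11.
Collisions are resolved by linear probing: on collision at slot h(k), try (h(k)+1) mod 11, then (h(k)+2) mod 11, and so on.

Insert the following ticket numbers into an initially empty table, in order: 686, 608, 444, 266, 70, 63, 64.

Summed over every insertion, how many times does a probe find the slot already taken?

686: h=2 -> slot 2
608: h=6 -> slot 6
444: h=2, probe 2,3 -> slot 3
266: h=10 -> slot 10
70: h=2, probe 2,3,4 -> slot 4
63: h=8 -> slot 8
64: h=4, probe 4,5 -> slot 5
Table: [-, -, 686, 444, 70, 64, 608, -, 63, -, 266]

4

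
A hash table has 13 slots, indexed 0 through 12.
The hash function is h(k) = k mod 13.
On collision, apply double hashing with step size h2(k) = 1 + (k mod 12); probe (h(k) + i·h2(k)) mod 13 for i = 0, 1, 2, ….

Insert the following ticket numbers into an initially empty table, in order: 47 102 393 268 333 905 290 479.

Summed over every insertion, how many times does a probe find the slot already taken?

4

47 hashes to 8; slot 8 is free => place at 8.
102 hashes to 11; slot 11 is free => place at 11.
393 hashes to 3; slot 3 is free => place at 3.
268 hashes to 8, h2=5; 8 taken => place at 0.
333 hashes to 8, h2=10; 8 taken => place at 5.
905 hashes to 8, h2=6; 8 taken => place at 1.
290 hashes to 4; slot 4 is free => place at 4.
479 hashes to 11, h2=12; 11 taken => place at 10.
Table: [268, 905, -, 393, 290, 333, -, -, 47, -, 479, 102, -]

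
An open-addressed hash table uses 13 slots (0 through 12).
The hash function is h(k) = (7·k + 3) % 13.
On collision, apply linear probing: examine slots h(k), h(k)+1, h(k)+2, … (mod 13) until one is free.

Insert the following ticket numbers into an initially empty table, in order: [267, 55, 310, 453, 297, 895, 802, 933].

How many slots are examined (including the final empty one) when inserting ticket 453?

2

267: h=0 → slot 0
55: h=11 → slot 11
310: h=2 → slot 2
453: h=2, probe 2,3 → slot 3
297: h=2, probe 2,3,4 → slot 4
895: h=2, probe 2,3,4,5 → slot 5
802: h=1 → slot 1
933: h=8 → slot 8
Table: [267, 802, 310, 453, 297, 895, —, —, 933, —, —, 55, —]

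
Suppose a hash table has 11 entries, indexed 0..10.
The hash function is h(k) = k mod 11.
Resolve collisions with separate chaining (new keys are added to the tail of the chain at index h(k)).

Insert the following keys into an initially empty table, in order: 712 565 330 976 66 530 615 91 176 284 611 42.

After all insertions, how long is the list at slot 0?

3

712 -> bucket 8
565 -> bucket 4
330 -> bucket 0
976 -> bucket 8 (collision)
66 -> bucket 0 (collision)
530 -> bucket 2
615 -> bucket 10
91 -> bucket 3
176 -> bucket 0 (collision)
284 -> bucket 9
611 -> bucket 6
42 -> bucket 9 (collision)
Final buckets:
0: 330 -> 66 -> 176
1: .
2: 530
3: 91
4: 565
5: .
6: 611
7: .
8: 712 -> 976
9: 284 -> 42
10: 615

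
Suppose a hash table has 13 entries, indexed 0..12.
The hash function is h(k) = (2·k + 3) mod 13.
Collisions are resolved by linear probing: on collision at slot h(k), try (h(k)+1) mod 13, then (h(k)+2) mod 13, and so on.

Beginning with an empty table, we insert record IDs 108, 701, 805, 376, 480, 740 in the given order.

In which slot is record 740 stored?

108: h=11 => slot 11
701: h=1 => slot 1
805: h=1, probe 1,2 => slot 2
376: h=1, probe 1,2,3 => slot 3
480: h=1, probe 1,2,3,4 => slot 4
740: h=1, probe 1,2,3,4,5 => slot 5
Table: [—, 701, 805, 376, 480, 740, —, —, —, —, —, 108, —]

5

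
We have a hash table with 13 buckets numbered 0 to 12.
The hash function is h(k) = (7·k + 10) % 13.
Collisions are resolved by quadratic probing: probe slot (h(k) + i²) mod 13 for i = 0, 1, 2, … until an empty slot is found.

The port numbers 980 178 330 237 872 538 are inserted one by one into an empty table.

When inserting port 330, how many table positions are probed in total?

980: h=6 -> slot 6
178: h=8 -> slot 8
330: h=6, probe 6,7 -> slot 7
237: h=5 -> slot 5
872: h=4 -> slot 4
538: h=6, probe 6,7,10 -> slot 10
Table: [., ., ., ., 872, 237, 980, 330, 178, ., 538, ., .]

2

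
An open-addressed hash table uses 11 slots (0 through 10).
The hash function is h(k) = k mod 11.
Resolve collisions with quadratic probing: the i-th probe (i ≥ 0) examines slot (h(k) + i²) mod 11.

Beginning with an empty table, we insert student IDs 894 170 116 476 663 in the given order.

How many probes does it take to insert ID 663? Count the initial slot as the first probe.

Insert 894: h=3, slot 3 empty => index 3.
Insert 170: h=5, slot 5 empty => index 5.
Insert 116: h=6, slot 6 empty => index 6.
Insert 476: h=3, slot 3 occupied => index 4.
Insert 663: h=3, slots 3,4 occupied => index 7.
Table: [_, _, _, 894, 476, 170, 116, 663, _, _, _]

3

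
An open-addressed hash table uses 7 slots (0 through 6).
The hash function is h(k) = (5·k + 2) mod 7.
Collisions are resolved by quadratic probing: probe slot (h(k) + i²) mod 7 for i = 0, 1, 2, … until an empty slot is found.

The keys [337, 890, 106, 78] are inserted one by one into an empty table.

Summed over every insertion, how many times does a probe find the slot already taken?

Insert 337: h=0, slot 0 empty → index 0.
Insert 890: h=0, slot 0 occupied → index 1.
Insert 106: h=0, slots 0,1 occupied → index 4.
Insert 78: h=0, slots 0,1,4 occupied → index 2.
Table: [337, 890, 78, ., 106, ., .]

6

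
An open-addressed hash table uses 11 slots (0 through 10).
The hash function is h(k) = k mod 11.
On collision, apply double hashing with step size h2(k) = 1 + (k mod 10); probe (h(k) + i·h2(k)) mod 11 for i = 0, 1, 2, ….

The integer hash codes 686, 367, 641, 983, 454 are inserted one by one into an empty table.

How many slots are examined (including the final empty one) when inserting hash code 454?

686 hashes to 4; slot 4 is free → place at 4.
367 hashes to 4, h2=8; 4 taken → place at 1.
641 hashes to 3; slot 3 is free → place at 3.
983 hashes to 4, h2=4; 4 taken → place at 8.
454 hashes to 3, h2=5; 3,8 taken → place at 2.
Table: [-, 367, 454, 641, 686, -, -, -, 983, -, -]

3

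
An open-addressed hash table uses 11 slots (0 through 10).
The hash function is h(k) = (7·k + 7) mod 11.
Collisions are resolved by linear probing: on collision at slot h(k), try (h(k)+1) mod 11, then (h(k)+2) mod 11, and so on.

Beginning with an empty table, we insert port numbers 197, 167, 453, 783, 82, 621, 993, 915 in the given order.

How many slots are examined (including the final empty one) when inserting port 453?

3

197 hashes to 0; slot 0 is free -> place at 0.
167 hashes to 10; slot 10 is free -> place at 10.
453 hashes to 10; 10,0 taken -> place at 1.
783 hashes to 10; 10,0,1 taken -> place at 2.
82 hashes to 9; slot 9 is free -> place at 9.
621 hashes to 9; 9,10,0,1,2 taken -> place at 3.
993 hashes to 6; slot 6 is free -> place at 6.
915 hashes to 10; 10,0,1,2,3 taken -> place at 4.
Table: [197, 453, 783, 621, 915, -, 993, -, -, 82, 167]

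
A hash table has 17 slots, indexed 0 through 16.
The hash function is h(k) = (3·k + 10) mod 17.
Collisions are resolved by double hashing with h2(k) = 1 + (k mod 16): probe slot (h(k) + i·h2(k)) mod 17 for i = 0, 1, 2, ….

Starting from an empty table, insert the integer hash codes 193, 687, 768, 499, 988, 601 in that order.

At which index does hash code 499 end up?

15

Insert 193: h=11, slot 11 empty => index 11.
Insert 687: h=14, slot 14 empty => index 14.
Insert 768: h=2, slot 2 empty => index 2.
Insert 499: h=11, h2=4, slot 11 occupied => index 15.
Insert 988: h=16, slot 16 empty => index 16.
Insert 601: h=11, h2=10, slot 11 occupied => index 4.
Table: [—, —, 768, —, 601, —, —, —, —, —, —, 193, —, —, 687, 499, 988]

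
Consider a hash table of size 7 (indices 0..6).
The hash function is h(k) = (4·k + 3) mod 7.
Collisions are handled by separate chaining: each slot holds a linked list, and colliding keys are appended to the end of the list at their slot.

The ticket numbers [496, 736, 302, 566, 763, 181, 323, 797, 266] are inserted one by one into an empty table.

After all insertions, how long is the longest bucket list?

4

496 → bucket 6
736 → bucket 0
302 → bucket 0 (collision)
566 → bucket 6 (collision)
763 → bucket 3
181 → bucket 6 (collision)
323 → bucket 0 (collision)
797 → bucket 6 (collision)
266 → bucket 3 (collision)
Final buckets:
0: 736 -> 302 -> 323
1: _
2: _
3: 763 -> 266
4: _
5: _
6: 496 -> 566 -> 181 -> 797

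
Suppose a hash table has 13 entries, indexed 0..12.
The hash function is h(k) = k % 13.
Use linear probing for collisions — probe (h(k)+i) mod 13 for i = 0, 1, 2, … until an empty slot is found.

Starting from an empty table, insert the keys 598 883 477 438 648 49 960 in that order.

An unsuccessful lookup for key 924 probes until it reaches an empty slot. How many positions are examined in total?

3

598: h=0 -> slot 0
883: h=12 -> slot 12
477: h=9 -> slot 9
438: h=9, probe 9,10 -> slot 10
648: h=11 -> slot 11
49: h=10, probe 10,11,12,0,1 -> slot 1
960: h=11, probe 11,12,0,1,2 -> slot 2
Table: [598, 49, 960, _, _, _, _, _, _, 477, 438, 648, 883]
Lookup 924: h=1, probe 1,2,3 → slot 3 empty, not found.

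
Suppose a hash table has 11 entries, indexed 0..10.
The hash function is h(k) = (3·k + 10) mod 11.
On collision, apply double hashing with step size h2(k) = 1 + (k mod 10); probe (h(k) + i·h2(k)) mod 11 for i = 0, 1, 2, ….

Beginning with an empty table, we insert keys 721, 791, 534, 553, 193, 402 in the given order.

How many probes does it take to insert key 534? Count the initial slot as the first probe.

721: h=6 → slot 6
791: h=7 → slot 7
534: h=6, h2=5, probe 6,0 → slot 0
553: h=8 → slot 8
193: h=6, h2=4, probe 6,10 → slot 10
402: h=6, h2=3, probe 6,9 → slot 9
Table: [534, —, —, —, —, —, 721, 791, 553, 402, 193]

2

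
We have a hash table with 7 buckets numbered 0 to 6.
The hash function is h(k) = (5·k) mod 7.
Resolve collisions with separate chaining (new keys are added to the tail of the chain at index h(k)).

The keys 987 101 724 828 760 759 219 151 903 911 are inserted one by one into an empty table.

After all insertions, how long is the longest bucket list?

3

987 -> bucket 0
101 -> bucket 1
724 -> bucket 1 (collision)
828 -> bucket 3
760 -> bucket 6
759 -> bucket 1 (collision)
219 -> bucket 3 (collision)
151 -> bucket 6 (collision)
903 -> bucket 0 (collision)
911 -> bucket 5
Final buckets:
0: 987 -> 903
1: 101 -> 724 -> 759
2: ∅
3: 828 -> 219
4: ∅
5: 911
6: 760 -> 151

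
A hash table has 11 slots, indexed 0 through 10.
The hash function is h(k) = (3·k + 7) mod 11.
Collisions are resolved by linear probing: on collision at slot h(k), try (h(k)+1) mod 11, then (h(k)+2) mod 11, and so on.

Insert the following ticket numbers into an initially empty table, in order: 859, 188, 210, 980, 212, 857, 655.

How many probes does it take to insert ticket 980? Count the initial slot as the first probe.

4

859: h=10 => slot 10
188: h=10, probe 10,0 => slot 0
210: h=10, probe 10,0,1 => slot 1
980: h=10, probe 10,0,1,2 => slot 2
212: h=5 => slot 5
857: h=4 => slot 4
655: h=3 => slot 3
Table: [188, 210, 980, 655, 857, 212, ∅, ∅, ∅, ∅, 859]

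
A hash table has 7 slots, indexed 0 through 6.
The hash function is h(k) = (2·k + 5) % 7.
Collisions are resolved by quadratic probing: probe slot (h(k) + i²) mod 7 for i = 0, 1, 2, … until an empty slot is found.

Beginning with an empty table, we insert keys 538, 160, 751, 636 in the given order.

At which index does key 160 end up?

Insert 538: h=3, slot 3 empty → index 3.
Insert 160: h=3, slot 3 occupied → index 4.
Insert 751: h=2, slot 2 empty → index 2.
Insert 636: h=3, slots 3,4 occupied → index 0.
Table: [636, ∅, 751, 538, 160, ∅, ∅]

4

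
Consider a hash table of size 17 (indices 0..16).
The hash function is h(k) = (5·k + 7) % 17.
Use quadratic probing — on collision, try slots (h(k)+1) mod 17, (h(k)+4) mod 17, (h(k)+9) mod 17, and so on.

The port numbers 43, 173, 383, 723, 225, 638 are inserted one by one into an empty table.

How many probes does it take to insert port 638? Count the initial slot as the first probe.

5

43 hashes to 1; slot 1 is free => place at 1.
173 hashes to 5; slot 5 is free => place at 5.
383 hashes to 1; 1 taken => place at 2.
723 hashes to 1; 1,2,5 taken => place at 10.
225 hashes to 10; 10 taken => place at 11.
638 hashes to 1; 1,2,5,10 taken => place at 0.
Table: [638, 43, 383, —, —, 173, —, —, —, —, 723, 225, —, —, —, —, —]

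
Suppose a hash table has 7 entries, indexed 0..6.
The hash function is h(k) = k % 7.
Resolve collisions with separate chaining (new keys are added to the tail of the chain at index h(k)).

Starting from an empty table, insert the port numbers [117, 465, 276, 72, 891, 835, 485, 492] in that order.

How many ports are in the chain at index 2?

5

117 -> bucket 5
465 -> bucket 3
276 -> bucket 3 (collision)
72 -> bucket 2
891 -> bucket 2 (collision)
835 -> bucket 2 (collision)
485 -> bucket 2 (collision)
492 -> bucket 2 (collision)
Final buckets:
0: —
1: —
2: 72 -> 891 -> 835 -> 485 -> 492
3: 465 -> 276
4: —
5: 117
6: —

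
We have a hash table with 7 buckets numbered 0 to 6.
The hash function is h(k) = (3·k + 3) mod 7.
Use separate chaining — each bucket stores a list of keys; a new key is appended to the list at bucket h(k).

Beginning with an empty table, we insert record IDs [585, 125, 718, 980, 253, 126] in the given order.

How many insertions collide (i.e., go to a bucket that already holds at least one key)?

585 -> bucket 1
125 -> bucket 0
718 -> bucket 1 (collision)
980 -> bucket 3
253 -> bucket 6
126 -> bucket 3 (collision)
Final buckets:
0: 125
1: 585 -> 718
2: —
3: 980 -> 126
4: —
5: —
6: 253

2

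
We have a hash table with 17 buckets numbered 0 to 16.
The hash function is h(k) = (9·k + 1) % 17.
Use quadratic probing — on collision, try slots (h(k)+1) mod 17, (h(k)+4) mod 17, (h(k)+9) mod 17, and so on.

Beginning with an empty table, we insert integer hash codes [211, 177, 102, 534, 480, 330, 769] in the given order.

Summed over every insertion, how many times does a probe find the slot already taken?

211: h=13 -> slot 13
177: h=13, probe 13,14 -> slot 14
102: h=1 -> slot 1
534: h=13, probe 13,14,0 -> slot 0
480: h=3 -> slot 3
330: h=13, probe 13,14,0,5 -> slot 5
769: h=3, probe 3,4 -> slot 4
Table: [534, 102, —, 480, 769, 330, —, —, —, —, —, —, —, 211, 177, —, —]

7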